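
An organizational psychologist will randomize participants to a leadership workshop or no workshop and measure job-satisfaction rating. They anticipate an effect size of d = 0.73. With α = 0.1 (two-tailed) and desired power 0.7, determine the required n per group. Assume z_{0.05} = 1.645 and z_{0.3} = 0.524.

n = 18 per group

For two independent groups with equal n: n = 2·((z_{α/2} + z_β) / d)².
z_{α/2} + z_β = 1.645 + 0.524 = 2.169.
n = 2 × (2.169 / 0.73)² = 2 × 2.971² = 2 × 8.83 = 17.7.
Round up to the next whole participant.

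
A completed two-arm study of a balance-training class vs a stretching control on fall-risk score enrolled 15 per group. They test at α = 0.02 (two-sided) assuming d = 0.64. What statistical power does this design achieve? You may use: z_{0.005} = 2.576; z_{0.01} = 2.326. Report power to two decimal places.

For two equal groups, power = Φ(d·√(n/2) − z_{α/2}).
d·√(n/2) = 0.64 × √(15/2) = 0.64 × 2.739 = 1.753.
z_β = 1.753 − 2.326 = -0.573.
Power = Φ(-0.573) = 0.283.

power ≈ 0.28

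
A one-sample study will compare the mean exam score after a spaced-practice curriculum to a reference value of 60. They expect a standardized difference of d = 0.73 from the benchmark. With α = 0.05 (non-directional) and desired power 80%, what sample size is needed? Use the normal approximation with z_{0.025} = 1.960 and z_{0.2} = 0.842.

For a one-sample test: n = ((z_{α/2} + z_β) / d)².
z_{α/2} + z_β = 1.960 + 0.842 = 2.802.
n = (2.802 / 0.73)² = 3.838² = 14.73.
Round up.

n = 15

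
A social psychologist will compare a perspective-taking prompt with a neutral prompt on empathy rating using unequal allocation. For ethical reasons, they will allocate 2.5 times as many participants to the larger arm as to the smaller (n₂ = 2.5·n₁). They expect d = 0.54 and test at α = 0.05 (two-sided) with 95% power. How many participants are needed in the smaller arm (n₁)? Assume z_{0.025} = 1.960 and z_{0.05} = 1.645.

n₁ = 63

With allocation ratio k = n₂/n₁ = 2.5, Var(x̄₁−x̄₂) = σ²(1/n₁ + 1/(k·n₁)) = σ²·(k+1)/(k·n₁).
So n₁ = (1 + 1/k)·((z_{α/2} + z_β)/d)² = 1.400 × (3.605/0.54)².
n₁ = 1.400 × 44.57 = 62.4.
Round up: n₁ = 63, giving n₂ = ⌈2.5 × 63⌉ = ⌈157.5⌉ = 158.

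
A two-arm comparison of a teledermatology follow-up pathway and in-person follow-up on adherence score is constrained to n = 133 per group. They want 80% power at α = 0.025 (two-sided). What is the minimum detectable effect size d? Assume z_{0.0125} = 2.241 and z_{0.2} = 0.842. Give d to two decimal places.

For two independent groups of n = 133 each: d_min = (z_{α/2} + z_β)·√(2/n).
z-sum = 2.241 + 0.842 = 3.083.
d_min = 3.083 × √(2/133) = 3.083 × 0.1226 = 0.378.

d_min ≈ 0.38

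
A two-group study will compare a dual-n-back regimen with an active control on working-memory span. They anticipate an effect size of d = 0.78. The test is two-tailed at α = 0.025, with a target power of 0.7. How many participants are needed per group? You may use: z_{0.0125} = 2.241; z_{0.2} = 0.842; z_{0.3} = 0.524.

n = 26 per group

For two independent groups with equal n: n = 2·((z_{α/2} + z_β) / d)².
z_{α/2} + z_β = 2.241 + 0.524 = 2.765.
n = 2 × (2.765 / 0.78)² = 2 × 3.545² = 2 × 12.57 = 25.1.
Round up to the next whole participant.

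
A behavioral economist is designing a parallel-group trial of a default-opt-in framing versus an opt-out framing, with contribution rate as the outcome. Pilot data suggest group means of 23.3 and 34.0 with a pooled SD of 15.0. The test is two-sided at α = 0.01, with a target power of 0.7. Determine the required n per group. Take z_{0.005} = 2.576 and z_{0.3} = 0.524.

n = 38 per group

Cohen's d = |M₁ − M₂| / SD_pooled = |23.3 − 34.0| / 15.0 = 10.7 / 15.0 = 0.713.
For two independent groups with equal n: n = 2·((z_{α/2} + z_β) / d)².
z_{α/2} + z_β = 2.576 + 0.524 = 3.100.
n = 2 × (3.100 / 0.713)² = 2 × 4.348² = 2 × 18.90 = 37.8.
Round up to the next whole participant.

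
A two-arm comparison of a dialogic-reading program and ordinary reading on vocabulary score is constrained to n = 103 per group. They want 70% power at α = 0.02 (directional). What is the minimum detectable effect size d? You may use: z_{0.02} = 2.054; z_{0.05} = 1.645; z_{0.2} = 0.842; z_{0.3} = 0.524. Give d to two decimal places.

d_min ≈ 0.36

For two independent groups of n = 103 each: d_min = (z_{α} + z_β)·√(2/n).
z-sum = 2.054 + 0.524 = 2.578.
d_min = 2.578 × √(2/103) = 2.578 × 0.1393 = 0.359.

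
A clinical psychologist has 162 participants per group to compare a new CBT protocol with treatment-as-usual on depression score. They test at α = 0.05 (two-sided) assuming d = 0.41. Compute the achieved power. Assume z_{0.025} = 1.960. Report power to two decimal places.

For two equal groups, power = Φ(d·√(n/2) − z_{α/2}).
d·√(n/2) = 0.41 × √(162/2) = 0.41 × 9.000 = 3.690.
z_β = 3.690 − 1.960 = 1.730.
Power = Φ(1.730) = 0.958.

power ≈ 0.96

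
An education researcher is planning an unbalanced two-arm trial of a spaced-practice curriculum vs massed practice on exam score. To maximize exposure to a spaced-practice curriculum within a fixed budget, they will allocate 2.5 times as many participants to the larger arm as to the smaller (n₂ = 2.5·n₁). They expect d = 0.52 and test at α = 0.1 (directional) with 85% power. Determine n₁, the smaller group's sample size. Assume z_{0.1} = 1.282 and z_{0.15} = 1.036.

With allocation ratio k = n₂/n₁ = 2.5, Var(x̄₁−x̄₂) = σ²(1/n₁ + 1/(k·n₁)) = σ²·(k+1)/(k·n₁).
So n₁ = (1 + 1/k)·((z_{α} + z_β)/d)² = 1.400 × (2.318/0.52)².
n₁ = 1.400 × 19.87 = 27.8.
Round up: n₁ = 28, giving n₂ = 2.5 × 28 = 70.

n₁ = 28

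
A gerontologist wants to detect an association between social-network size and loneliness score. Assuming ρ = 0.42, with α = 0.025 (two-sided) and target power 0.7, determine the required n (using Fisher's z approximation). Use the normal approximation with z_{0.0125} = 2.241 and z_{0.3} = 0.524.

Fisher's z: C = ½·ln((1+r)/(1−r)) = ½·ln(2.4483) = 0.4477.
n = ((z_{α/2} + z_β)/C)² + 3.
(2.241 + 0.524) / 0.4477 = 2.765 / 0.4477 = 6.176.
n = 6.176² + 3 = 38.14 + 3 = 41.1.
Round up.

n = 42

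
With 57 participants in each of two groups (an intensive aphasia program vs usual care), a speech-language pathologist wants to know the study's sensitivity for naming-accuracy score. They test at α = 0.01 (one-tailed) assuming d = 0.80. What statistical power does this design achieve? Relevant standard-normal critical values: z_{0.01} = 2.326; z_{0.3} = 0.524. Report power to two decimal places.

power ≈ 0.97

For two equal groups, power = Φ(d·√(n/2) − z_{α}).
d·√(n/2) = 0.80 × √(57/2) = 0.80 × 5.339 = 4.271.
z_β = 4.271 − 2.326 = 1.945.
Power = Φ(1.945) = 0.974.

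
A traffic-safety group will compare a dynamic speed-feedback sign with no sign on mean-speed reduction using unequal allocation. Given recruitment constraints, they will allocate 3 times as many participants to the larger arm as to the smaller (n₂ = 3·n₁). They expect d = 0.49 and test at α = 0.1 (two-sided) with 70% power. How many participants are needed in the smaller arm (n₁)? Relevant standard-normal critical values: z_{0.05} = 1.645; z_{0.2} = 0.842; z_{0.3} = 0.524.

n₁ = 27

With allocation ratio k = n₂/n₁ = 3, Var(x̄₁−x̄₂) = σ²(1/n₁ + 1/(k·n₁)) = σ²·(k+1)/(k·n₁).
So n₁ = (1 + 1/k)·((z_{α/2} + z_β)/d)² = 1.333 × (2.169/0.49)².
n₁ = 1.333 × 19.59 = 26.1.
Round up: n₁ = 27, giving n₂ = 3 × 27 = 81.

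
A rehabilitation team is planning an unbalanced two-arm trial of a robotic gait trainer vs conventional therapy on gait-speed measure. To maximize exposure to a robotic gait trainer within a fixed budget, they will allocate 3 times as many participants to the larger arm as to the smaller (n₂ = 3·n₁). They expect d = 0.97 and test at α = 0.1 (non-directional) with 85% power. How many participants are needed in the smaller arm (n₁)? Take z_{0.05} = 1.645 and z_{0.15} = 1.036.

n₁ = 11

With allocation ratio k = n₂/n₁ = 3, Var(x̄₁−x̄₂) = σ²(1/n₁ + 1/(k·n₁)) = σ²·(k+1)/(k·n₁).
So n₁ = (1 + 1/k)·((z_{α/2} + z_β)/d)² = 1.333 × (2.681/0.97)².
n₁ = 1.333 × 7.64 = 10.2.
Round up: n₁ = 11, giving n₂ = 3 × 11 = 33.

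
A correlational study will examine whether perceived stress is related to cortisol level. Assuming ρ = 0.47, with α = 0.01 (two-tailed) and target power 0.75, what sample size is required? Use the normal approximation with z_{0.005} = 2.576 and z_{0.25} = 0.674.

Fisher's z: C = ½·ln((1+r)/(1−r)) = ½·ln(2.7736) = 0.5101.
n = ((z_{α/2} + z_β)/C)² + 3.
(2.576 + 0.674) / 0.5101 = 3.250 / 0.5101 = 6.371.
n = 6.371² + 3 = 40.59 + 3 = 43.6.
Round up.

n = 44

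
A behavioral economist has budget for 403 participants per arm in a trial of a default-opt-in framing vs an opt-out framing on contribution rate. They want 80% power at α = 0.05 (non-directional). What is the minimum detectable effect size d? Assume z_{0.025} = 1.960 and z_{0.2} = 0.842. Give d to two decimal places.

d_min ≈ 0.20

For two independent groups of n = 403 each: d_min = (z_{α/2} + z_β)·√(2/n).
z-sum = 1.960 + 0.842 = 2.802.
d_min = 2.802 × √(2/403) = 2.802 × 0.0704 = 0.197.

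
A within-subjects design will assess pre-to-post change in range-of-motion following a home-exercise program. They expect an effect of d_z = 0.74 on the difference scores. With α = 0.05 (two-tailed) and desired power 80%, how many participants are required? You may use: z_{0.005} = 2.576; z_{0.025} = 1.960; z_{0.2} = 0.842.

n = 15 pairs

For a paired (one-sample on differences) test: n = ((z_{α/2} + z_β) / d)².
z_{α/2} + z_β = 1.960 + 0.842 = 2.802.
n = (2.802 / 0.74)² = 3.786² = 14.34.
Round up.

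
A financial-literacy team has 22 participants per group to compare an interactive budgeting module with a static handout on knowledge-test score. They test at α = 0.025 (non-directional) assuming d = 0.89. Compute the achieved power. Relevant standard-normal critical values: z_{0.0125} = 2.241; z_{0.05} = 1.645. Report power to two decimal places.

power ≈ 0.76

For two equal groups, power = Φ(d·√(n/2) − z_{α/2}).
d·√(n/2) = 0.89 × √(22/2) = 0.89 × 3.317 = 2.952.
z_β = 2.952 − 2.241 = 0.711.
Power = Φ(0.711) = 0.761.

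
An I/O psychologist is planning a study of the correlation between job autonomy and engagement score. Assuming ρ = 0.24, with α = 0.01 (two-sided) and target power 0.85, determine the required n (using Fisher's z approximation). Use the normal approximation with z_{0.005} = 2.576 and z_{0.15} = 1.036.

Fisher's z: C = ½·ln((1+r)/(1−r)) = ½·ln(1.6316) = 0.2448.
n = ((z_{α/2} + z_β)/C)² + 3.
(2.576 + 1.036) / 0.2448 = 3.612 / 0.2448 = 14.755.
n = 14.755² + 3 = 217.71 + 3 = 220.7.
Round up.

n = 221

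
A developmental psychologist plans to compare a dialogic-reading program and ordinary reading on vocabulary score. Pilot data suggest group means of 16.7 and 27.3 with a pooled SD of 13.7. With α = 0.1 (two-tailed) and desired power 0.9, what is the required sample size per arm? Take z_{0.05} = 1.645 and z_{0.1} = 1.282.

n = 29 per group

Cohen's d = |M₁ − M₂| / SD_pooled = |16.7 − 27.3| / 13.7 = 10.6 / 13.7 = 0.774.
For two independent groups with equal n: n = 2·((z_{α/2} + z_β) / d)².
z_{α/2} + z_β = 1.645 + 1.282 = 2.927.
n = 2 × (2.927 / 0.774)² = 2 × 3.782² = 2 × 14.30 = 28.6.
Round up to the next whole participant.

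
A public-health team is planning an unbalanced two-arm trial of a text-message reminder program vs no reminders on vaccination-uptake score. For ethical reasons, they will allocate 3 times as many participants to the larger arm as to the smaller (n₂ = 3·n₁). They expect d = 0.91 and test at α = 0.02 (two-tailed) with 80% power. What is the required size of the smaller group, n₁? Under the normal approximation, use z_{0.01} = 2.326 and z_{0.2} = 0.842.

With allocation ratio k = n₂/n₁ = 3, Var(x̄₁−x̄₂) = σ²(1/n₁ + 1/(k·n₁)) = σ²·(k+1)/(k·n₁).
So n₁ = (1 + 1/k)·((z_{α/2} + z_β)/d)² = 1.333 × (3.168/0.91)².
n₁ = 1.333 × 12.12 = 16.2.
Round up: n₁ = 17, giving n₂ = 3 × 17 = 51.

n₁ = 17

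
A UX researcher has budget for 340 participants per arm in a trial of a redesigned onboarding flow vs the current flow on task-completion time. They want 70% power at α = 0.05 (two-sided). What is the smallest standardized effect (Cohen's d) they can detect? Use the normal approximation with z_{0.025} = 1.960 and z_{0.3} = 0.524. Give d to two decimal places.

d_min ≈ 0.19

For two independent groups of n = 340 each: d_min = (z_{α/2} + z_β)·√(2/n).
z-sum = 1.960 + 0.524 = 2.484.
d_min = 2.484 × √(2/340) = 2.484 × 0.0767 = 0.191.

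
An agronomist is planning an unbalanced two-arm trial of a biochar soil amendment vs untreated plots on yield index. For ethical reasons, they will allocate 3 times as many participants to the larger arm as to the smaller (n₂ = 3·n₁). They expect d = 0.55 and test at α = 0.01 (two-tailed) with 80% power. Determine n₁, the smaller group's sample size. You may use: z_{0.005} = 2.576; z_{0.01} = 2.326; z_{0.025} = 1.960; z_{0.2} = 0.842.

n₁ = 52

With allocation ratio k = n₂/n₁ = 3, Var(x̄₁−x̄₂) = σ²(1/n₁ + 1/(k·n₁)) = σ²·(k+1)/(k·n₁).
So n₁ = (1 + 1/k)·((z_{α/2} + z_β)/d)² = 1.333 × (3.418/0.55)².
n₁ = 1.333 × 38.62 = 51.5.
Round up: n₁ = 52, giving n₂ = 3 × 52 = 156.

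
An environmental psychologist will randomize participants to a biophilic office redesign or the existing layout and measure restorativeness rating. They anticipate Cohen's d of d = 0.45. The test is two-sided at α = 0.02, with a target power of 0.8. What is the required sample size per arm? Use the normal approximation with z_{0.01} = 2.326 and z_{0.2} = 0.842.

n = 100 per group

For two independent groups with equal n: n = 2·((z_{α/2} + z_β) / d)².
z_{α/2} + z_β = 2.326 + 0.842 = 3.168.
n = 2 × (3.168 / 0.45)² = 2 × 7.040² = 2 × 49.56 = 99.1.
Round up to the next whole participant.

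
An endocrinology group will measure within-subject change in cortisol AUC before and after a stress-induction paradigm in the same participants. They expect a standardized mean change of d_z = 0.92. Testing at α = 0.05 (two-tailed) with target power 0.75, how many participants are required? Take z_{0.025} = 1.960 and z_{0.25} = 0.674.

n = 9 pairs

For a paired (one-sample on differences) test: n = ((z_{α/2} + z_β) / d)².
z_{α/2} + z_β = 1.960 + 0.674 = 2.634.
n = (2.634 / 0.92)² = 2.863² = 8.20.
Round up.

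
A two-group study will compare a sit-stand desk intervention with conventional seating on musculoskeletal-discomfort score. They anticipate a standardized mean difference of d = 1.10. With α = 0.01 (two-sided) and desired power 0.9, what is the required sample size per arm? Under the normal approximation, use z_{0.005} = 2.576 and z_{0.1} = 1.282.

n = 25 per group

For two independent groups with equal n: n = 2·((z_{α/2} + z_β) / d)².
z_{α/2} + z_β = 2.576 + 1.282 = 3.858.
n = 2 × (3.858 / 1.10)² = 2 × 3.507² = 2 × 12.30 = 24.6.
Round up to the next whole participant.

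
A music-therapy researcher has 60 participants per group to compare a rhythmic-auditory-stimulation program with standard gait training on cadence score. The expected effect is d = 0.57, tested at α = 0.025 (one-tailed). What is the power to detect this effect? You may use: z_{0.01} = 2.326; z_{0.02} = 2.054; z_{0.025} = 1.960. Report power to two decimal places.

For two equal groups, power = Φ(d·√(n/2) − z_{α}).
d·√(n/2) = 0.57 × √(60/2) = 0.57 × 5.477 = 3.122.
z_β = 3.122 − 1.960 = 1.162.
Power = Φ(1.162) = 0.877.

power ≈ 0.88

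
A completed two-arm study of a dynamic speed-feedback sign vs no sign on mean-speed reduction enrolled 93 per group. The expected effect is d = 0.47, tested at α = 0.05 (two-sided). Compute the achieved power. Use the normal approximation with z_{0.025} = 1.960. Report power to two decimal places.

For two equal groups, power = Φ(d·√(n/2) − z_{α/2}).
d·√(n/2) = 0.47 × √(93/2) = 0.47 × 6.819 = 3.205.
z_β = 3.205 − 1.960 = 1.245.
Power = Φ(1.245) = 0.893.

power ≈ 0.89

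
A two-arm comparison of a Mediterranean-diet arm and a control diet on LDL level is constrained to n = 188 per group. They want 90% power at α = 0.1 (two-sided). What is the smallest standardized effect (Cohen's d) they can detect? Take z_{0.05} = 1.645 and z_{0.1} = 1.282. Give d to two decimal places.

For two independent groups of n = 188 each: d_min = (z_{α/2} + z_β)·√(2/n).
z-sum = 1.645 + 1.282 = 2.927.
d_min = 2.927 × √(2/188) = 2.927 × 0.1031 = 0.302.

d_min ≈ 0.30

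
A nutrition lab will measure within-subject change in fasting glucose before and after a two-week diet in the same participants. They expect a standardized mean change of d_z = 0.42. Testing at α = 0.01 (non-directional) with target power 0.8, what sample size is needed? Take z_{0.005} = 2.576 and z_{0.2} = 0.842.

n = 67 pairs

For a paired (one-sample on differences) test: n = ((z_{α/2} + z_β) / d)².
z_{α/2} + z_β = 2.576 + 0.842 = 3.418.
n = (3.418 / 0.42)² = 8.138² = 66.23.
Round up.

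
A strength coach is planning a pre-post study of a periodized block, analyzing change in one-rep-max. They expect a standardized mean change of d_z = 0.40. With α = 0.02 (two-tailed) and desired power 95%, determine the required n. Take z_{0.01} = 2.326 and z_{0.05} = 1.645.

For a paired (one-sample on differences) test: n = ((z_{α/2} + z_β) / d)².
z_{α/2} + z_β = 2.326 + 1.645 = 3.971.
n = (3.971 / 0.40)² = 9.928² = 98.56.
Round up.

n = 99 pairs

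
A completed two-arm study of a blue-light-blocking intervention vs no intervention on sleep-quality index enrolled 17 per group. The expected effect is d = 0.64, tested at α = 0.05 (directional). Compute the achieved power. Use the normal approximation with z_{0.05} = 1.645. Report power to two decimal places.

For two equal groups, power = Φ(d·√(n/2) − z_{α}).
d·√(n/2) = 0.64 × √(17/2) = 0.64 × 2.915 = 1.866.
z_β = 1.866 − 1.645 = 0.221.
Power = Φ(0.221) = 0.587.

power ≈ 0.59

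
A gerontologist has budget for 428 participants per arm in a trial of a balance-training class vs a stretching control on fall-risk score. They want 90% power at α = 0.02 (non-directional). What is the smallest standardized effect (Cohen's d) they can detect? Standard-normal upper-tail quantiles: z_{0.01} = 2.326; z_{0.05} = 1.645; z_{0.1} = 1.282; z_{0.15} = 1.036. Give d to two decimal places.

For two independent groups of n = 428 each: d_min = (z_{α/2} + z_β)·√(2/n).
z-sum = 2.326 + 1.282 = 3.608.
d_min = 3.608 × √(2/428) = 3.608 × 0.0684 = 0.247.

d_min ≈ 0.25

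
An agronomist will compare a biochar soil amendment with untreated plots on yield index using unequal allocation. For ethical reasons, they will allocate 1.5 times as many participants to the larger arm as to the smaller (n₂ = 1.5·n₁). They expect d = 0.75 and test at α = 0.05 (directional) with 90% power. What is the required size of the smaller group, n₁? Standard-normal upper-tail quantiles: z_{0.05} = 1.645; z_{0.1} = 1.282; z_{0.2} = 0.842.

n₁ = 26

With allocation ratio k = n₂/n₁ = 1.5, Var(x̄₁−x̄₂) = σ²(1/n₁ + 1/(k·n₁)) = σ²·(k+1)/(k·n₁).
So n₁ = (1 + 1/k)·((z_{α} + z_β)/d)² = 1.667 × (2.927/0.75)².
n₁ = 1.667 × 15.23 = 25.4.
Round up: n₁ = 26, giving n₂ = 1.5 × 26 = 39.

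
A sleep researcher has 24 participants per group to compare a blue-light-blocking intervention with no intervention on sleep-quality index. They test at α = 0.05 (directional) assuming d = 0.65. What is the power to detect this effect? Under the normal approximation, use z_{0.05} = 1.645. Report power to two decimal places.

For two equal groups, power = Φ(d·√(n/2) − z_{α}).
d·√(n/2) = 0.65 × √(24/2) = 0.65 × 3.464 = 2.252.
z_β = 2.252 − 1.645 = 0.607.
Power = Φ(0.607) = 0.728.

power ≈ 0.73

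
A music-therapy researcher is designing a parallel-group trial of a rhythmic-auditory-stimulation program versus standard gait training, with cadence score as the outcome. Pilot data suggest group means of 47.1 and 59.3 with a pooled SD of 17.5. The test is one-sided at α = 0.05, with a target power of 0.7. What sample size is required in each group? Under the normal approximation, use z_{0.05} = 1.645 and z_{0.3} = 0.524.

n = 20 per group

Cohen's d = |M₁ − M₂| / SD_pooled = |47.1 − 59.3| / 17.5 = 12.2 / 17.5 = 0.697.
For two independent groups with equal n: n = 2·((z_{α} + z_β) / d)².
z_{α} + z_β = 1.645 + 0.524 = 2.169.
n = 2 × (2.169 / 0.697)² = 2 × 3.112² = 2 × 9.68 = 19.4.
Round up to the next whole participant.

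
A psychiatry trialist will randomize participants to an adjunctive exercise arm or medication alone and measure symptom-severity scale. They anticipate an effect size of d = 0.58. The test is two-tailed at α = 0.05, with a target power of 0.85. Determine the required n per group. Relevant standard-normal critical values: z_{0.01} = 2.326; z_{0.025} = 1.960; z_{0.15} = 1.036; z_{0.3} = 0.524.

n = 54 per group

For two independent groups with equal n: n = 2·((z_{α/2} + z_β) / d)².
z_{α/2} + z_β = 1.960 + 1.036 = 2.996.
n = 2 × (2.996 / 0.58)² = 2 × 5.166² = 2 × 26.68 = 53.4.
Round up to the next whole participant.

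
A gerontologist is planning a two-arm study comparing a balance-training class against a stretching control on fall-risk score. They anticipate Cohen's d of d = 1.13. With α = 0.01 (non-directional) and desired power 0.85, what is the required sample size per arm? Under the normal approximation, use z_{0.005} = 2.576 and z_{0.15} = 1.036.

For two independent groups with equal n: n = 2·((z_{α/2} + z_β) / d)².
z_{α/2} + z_β = 2.576 + 1.036 = 3.612.
n = 2 × (3.612 / 1.13)² = 2 × 3.196² = 2 × 10.22 = 20.4.
Round up to the next whole participant.

n = 21 per group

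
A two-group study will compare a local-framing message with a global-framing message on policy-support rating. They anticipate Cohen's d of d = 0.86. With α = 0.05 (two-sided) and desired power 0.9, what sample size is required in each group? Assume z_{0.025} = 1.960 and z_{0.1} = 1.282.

n = 29 per group

For two independent groups with equal n: n = 2·((z_{α/2} + z_β) / d)².
z_{α/2} + z_β = 1.960 + 1.282 = 3.242.
n = 2 × (3.242 / 0.86)² = 2 × 3.770² = 2 × 14.21 = 28.4.
Round up to the next whole participant.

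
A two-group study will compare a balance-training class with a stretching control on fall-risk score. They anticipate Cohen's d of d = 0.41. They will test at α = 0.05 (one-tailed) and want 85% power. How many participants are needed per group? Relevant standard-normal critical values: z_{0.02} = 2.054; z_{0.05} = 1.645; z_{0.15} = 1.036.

n = 86 per group

For two independent groups with equal n: n = 2·((z_{α} + z_β) / d)².
z_{α} + z_β = 1.645 + 1.036 = 2.681.
n = 2 × (2.681 / 0.41)² = 2 × 6.539² = 2 × 42.76 = 85.5.
Round up to the next whole participant.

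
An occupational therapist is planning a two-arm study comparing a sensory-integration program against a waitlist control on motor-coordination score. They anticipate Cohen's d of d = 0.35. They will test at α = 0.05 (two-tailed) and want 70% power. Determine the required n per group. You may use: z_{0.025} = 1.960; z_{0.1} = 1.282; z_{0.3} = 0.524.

n = 101 per group

For two independent groups with equal n: n = 2·((z_{α/2} + z_β) / d)².
z_{α/2} + z_β = 1.960 + 0.524 = 2.484.
n = 2 × (2.484 / 0.35)² = 2 × 7.097² = 2 × 50.37 = 100.7.
Round up to the next whole participant.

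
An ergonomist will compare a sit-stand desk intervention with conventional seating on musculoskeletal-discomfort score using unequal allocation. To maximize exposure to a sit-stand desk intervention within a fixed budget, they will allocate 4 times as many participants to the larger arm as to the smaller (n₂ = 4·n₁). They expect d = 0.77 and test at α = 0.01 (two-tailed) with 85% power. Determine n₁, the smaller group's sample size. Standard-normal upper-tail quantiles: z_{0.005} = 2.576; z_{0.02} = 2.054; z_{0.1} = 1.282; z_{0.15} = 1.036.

With allocation ratio k = n₂/n₁ = 4, Var(x̄₁−x̄₂) = σ²(1/n₁ + 1/(k·n₁)) = σ²·(k+1)/(k·n₁).
So n₁ = (1 + 1/k)·((z_{α/2} + z_β)/d)² = 1.250 × (3.612/0.77)².
n₁ = 1.250 × 22.00 = 27.5.
Round up: n₁ = 28, giving n₂ = 4 × 28 = 112.

n₁ = 28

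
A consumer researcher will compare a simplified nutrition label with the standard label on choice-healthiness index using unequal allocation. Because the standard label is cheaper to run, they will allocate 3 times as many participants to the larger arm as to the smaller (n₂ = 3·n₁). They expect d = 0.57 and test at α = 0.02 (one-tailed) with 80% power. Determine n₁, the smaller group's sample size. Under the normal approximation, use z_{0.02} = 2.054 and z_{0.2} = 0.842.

n₁ = 35

With allocation ratio k = n₂/n₁ = 3, Var(x̄₁−x̄₂) = σ²(1/n₁ + 1/(k·n₁)) = σ²·(k+1)/(k·n₁).
So n₁ = (1 + 1/k)·((z_{α} + z_β)/d)² = 1.333 × (2.896/0.57)².
n₁ = 1.333 × 25.81 = 34.4.
Round up: n₁ = 35, giving n₂ = 3 × 35 = 105.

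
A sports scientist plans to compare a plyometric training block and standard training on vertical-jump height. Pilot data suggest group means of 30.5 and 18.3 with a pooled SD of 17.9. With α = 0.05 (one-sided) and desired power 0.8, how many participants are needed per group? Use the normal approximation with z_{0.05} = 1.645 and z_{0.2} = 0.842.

n = 27 per group

Cohen's d = |M₁ − M₂| / SD_pooled = |30.5 − 18.3| / 17.9 = 12.2 / 17.9 = 0.682.
For two independent groups with equal n: n = 2·((z_{α} + z_β) / d)².
z_{α} + z_β = 1.645 + 0.842 = 2.487.
n = 2 × (2.487 / 0.682)² = 2 × 3.647² = 2 × 13.30 = 26.6.
Round up to the next whole participant.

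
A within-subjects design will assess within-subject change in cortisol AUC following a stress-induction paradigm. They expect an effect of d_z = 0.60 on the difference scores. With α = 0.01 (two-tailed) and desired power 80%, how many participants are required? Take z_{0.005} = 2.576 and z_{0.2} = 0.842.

n = 33 pairs

For a paired (one-sample on differences) test: n = ((z_{α/2} + z_β) / d)².
z_{α/2} + z_β = 2.576 + 0.842 = 3.418.
n = (3.418 / 0.60)² = 5.697² = 32.45.
Round up.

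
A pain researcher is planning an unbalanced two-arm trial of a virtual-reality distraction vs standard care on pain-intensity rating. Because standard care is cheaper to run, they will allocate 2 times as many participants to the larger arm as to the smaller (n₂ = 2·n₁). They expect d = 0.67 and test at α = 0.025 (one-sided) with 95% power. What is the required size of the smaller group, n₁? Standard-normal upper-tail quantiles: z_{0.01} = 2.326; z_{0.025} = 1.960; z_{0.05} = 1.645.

n₁ = 44

With allocation ratio k = n₂/n₁ = 2, Var(x̄₁−x̄₂) = σ²(1/n₁ + 1/(k·n₁)) = σ²·(k+1)/(k·n₁).
So n₁ = (1 + 1/k)·((z_{α} + z_β)/d)² = 1.500 × (3.605/0.67)².
n₁ = 1.500 × 28.95 = 43.4.
Round up: n₁ = 44, giving n₂ = 2 × 44 = 88.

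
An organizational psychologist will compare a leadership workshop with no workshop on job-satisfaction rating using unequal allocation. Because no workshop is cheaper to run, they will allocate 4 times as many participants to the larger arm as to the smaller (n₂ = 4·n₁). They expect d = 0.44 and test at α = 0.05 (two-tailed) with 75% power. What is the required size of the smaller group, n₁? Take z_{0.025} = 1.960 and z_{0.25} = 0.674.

With allocation ratio k = n₂/n₁ = 4, Var(x̄₁−x̄₂) = σ²(1/n₁ + 1/(k·n₁)) = σ²·(k+1)/(k·n₁).
So n₁ = (1 + 1/k)·((z_{α/2} + z_β)/d)² = 1.250 × (2.634/0.44)².
n₁ = 1.250 × 35.84 = 44.8.
Round up: n₁ = 45, giving n₂ = 4 × 45 = 180.

n₁ = 45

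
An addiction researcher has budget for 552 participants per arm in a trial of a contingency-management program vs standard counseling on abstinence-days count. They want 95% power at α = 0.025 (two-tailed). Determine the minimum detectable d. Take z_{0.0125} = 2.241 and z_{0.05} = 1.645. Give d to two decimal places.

d_min ≈ 0.23

For two independent groups of n = 552 each: d_min = (z_{α/2} + z_β)·√(2/n).
z-sum = 2.241 + 1.645 = 3.886.
d_min = 3.886 × √(2/552) = 3.886 × 0.0602 = 0.234.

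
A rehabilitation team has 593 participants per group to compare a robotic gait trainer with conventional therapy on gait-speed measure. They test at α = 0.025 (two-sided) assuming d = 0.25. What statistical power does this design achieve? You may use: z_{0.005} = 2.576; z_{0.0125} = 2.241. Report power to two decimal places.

For two equal groups, power = Φ(d·√(n/2) − z_{α/2}).
d·√(n/2) = 0.25 × √(593/2) = 0.25 × 17.219 = 4.305.
z_β = 4.305 − 2.241 = 2.064.
Power = Φ(2.064) = 0.980.

power ≈ 0.98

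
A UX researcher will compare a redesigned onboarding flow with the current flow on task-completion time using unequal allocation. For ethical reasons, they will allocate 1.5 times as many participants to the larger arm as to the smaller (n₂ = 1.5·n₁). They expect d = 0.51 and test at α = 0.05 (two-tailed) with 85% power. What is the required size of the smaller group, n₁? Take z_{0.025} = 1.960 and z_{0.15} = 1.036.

With allocation ratio k = n₂/n₁ = 1.5, Var(x̄₁−x̄₂) = σ²(1/n₁ + 1/(k·n₁)) = σ²·(k+1)/(k·n₁).
So n₁ = (1 + 1/k)·((z_{α/2} + z_β)/d)² = 1.667 × (2.996/0.51)².
n₁ = 1.667 × 34.51 = 57.5.
Round up: n₁ = 58, giving n₂ = 1.5 × 58 = 87.

n₁ = 58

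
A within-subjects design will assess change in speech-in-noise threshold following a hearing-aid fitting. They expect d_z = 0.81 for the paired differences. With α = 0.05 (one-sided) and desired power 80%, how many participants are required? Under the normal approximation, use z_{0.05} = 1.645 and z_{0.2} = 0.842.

n = 10 pairs

For a paired (one-sample on differences) test: n = ((z_{α} + z_β) / d)².
z_{α} + z_β = 1.645 + 0.842 = 2.487.
n = (2.487 / 0.81)² = 3.070² = 9.43.
Round up.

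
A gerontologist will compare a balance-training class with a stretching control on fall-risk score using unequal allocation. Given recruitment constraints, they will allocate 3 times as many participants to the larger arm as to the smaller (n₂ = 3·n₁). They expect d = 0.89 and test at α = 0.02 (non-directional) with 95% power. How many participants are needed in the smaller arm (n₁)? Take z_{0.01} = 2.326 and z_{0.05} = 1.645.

With allocation ratio k = n₂/n₁ = 3, Var(x̄₁−x̄₂) = σ²(1/n₁ + 1/(k·n₁)) = σ²·(k+1)/(k·n₁).
So n₁ = (1 + 1/k)·((z_{α/2} + z_β)/d)² = 1.333 × (3.971/0.89)².
n₁ = 1.333 × 19.91 = 26.5.
Round up: n₁ = 27, giving n₂ = 3 × 27 = 81.

n₁ = 27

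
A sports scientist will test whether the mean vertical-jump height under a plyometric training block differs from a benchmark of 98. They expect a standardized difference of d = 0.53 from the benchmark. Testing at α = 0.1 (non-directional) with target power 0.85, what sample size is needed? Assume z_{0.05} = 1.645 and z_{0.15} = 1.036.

n = 26

For a one-sample test: n = ((z_{α/2} + z_β) / d)².
z_{α/2} + z_β = 1.645 + 1.036 = 2.681.
n = (2.681 / 0.53)² = 5.058² = 25.59.
Round up.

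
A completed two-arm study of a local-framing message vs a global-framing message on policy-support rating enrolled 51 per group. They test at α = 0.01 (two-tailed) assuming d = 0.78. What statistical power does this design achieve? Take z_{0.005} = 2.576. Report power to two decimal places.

For two equal groups, power = Φ(d·√(n/2) − z_{α/2}).
d·√(n/2) = 0.78 × √(51/2) = 0.78 × 5.050 = 3.939.
z_β = 3.939 − 2.576 = 1.363.
Power = Φ(1.363) = 0.914.

power ≈ 0.91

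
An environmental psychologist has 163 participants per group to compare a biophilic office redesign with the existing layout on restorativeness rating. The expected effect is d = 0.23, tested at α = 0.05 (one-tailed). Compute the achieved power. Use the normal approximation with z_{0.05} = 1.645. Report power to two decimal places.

power ≈ 0.67

For two equal groups, power = Φ(d·√(n/2) − z_{α}).
d·√(n/2) = 0.23 × √(163/2) = 0.23 × 9.028 = 2.076.
z_β = 2.076 − 1.645 = 0.431.
Power = Φ(0.431) = 0.667.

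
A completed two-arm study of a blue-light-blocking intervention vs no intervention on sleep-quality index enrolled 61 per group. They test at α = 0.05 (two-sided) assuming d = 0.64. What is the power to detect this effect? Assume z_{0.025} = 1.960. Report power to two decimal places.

For two equal groups, power = Φ(d·√(n/2) − z_{α/2}).
d·√(n/2) = 0.64 × √(61/2) = 0.64 × 5.523 = 3.535.
z_β = 3.535 − 1.960 = 1.575.
Power = Φ(1.575) = 0.942.

power ≈ 0.94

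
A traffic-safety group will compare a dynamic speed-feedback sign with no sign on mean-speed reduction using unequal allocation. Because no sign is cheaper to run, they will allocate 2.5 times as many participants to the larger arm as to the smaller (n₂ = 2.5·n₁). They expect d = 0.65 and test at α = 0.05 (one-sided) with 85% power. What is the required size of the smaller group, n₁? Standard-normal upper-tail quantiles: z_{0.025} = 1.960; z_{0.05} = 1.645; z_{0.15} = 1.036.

With allocation ratio k = n₂/n₁ = 2.5, Var(x̄₁−x̄₂) = σ²(1/n₁ + 1/(k·n₁)) = σ²·(k+1)/(k·n₁).
So n₁ = (1 + 1/k)·((z_{α} + z_β)/d)² = 1.400 × (2.681/0.65)².
n₁ = 1.400 × 17.01 = 23.8.
Round up: n₁ = 24, giving n₂ = 2.5 × 24 = 60.

n₁ = 24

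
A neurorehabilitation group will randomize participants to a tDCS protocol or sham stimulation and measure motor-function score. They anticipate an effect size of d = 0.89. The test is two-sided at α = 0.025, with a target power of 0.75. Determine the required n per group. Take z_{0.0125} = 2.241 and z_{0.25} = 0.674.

n = 22 per group

For two independent groups with equal n: n = 2·((z_{α/2} + z_β) / d)².
z_{α/2} + z_β = 2.241 + 0.674 = 2.915.
n = 2 × (2.915 / 0.89)² = 2 × 3.275² = 2 × 10.73 = 21.5.
Round up to the next whole participant.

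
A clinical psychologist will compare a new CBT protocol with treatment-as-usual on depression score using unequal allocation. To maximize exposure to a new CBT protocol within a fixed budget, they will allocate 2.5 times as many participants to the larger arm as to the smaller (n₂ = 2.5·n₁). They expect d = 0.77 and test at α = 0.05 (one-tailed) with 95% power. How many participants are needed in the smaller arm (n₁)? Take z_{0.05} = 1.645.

With allocation ratio k = n₂/n₁ = 2.5, Var(x̄₁−x̄₂) = σ²(1/n₁ + 1/(k·n₁)) = σ²·(k+1)/(k·n₁).
So n₁ = (1 + 1/k)·((z_{α} + z_β)/d)² = 1.400 × (3.290/0.77)².
n₁ = 1.400 × 18.26 = 25.6.
Round up: n₁ = 26, giving n₂ = 2.5 × 26 = 65.

n₁ = 26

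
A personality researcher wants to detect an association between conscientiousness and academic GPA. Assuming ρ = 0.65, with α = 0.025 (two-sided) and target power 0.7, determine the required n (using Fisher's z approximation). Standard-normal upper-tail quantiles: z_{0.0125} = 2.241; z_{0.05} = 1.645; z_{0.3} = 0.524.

Fisher's z: C = ½·ln((1+r)/(1−r)) = ½·ln(4.7143) = 0.7753.
n = ((z_{α/2} + z_β)/C)² + 3.
(2.241 + 0.524) / 0.7753 = 2.765 / 0.7753 = 3.566.
n = 3.566² + 3 = 12.72 + 3 = 15.7.
Round up.

n = 16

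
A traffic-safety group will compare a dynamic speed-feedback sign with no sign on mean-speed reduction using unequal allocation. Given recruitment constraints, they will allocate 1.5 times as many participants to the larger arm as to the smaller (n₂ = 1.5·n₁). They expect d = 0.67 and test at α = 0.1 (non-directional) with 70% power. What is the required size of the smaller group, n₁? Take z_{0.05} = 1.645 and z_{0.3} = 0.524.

n₁ = 18

With allocation ratio k = n₂/n₁ = 1.5, Var(x̄₁−x̄₂) = σ²(1/n₁ + 1/(k·n₁)) = σ²·(k+1)/(k·n₁).
So n₁ = (1 + 1/k)·((z_{α/2} + z_β)/d)² = 1.667 × (2.169/0.67)².
n₁ = 1.667 × 10.48 = 17.5.
Round up: n₁ = 18, giving n₂ = 1.5 × 18 = 27.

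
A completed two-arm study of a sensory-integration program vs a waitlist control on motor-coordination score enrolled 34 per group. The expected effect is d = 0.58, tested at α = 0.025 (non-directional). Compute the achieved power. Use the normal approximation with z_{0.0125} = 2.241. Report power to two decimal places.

For two equal groups, power = Φ(d·√(n/2) − z_{α/2}).
d·√(n/2) = 0.58 × √(34/2) = 0.58 × 4.123 = 2.391.
z_β = 2.391 − 2.241 = 0.150.
Power = Φ(0.150) = 0.560.

power ≈ 0.56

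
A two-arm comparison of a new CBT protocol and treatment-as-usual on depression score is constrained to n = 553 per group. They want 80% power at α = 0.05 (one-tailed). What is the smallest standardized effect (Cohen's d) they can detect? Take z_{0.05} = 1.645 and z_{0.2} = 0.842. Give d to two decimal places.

d_min ≈ 0.15

For two independent groups of n = 553 each: d_min = (z_{α} + z_β)·√(2/n).
z-sum = 1.645 + 0.842 = 2.487.
d_min = 2.487 × √(2/553) = 2.487 × 0.0601 = 0.150.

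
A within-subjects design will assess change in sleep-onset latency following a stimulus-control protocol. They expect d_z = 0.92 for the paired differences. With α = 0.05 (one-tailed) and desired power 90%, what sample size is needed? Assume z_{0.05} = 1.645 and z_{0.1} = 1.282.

For a paired (one-sample on differences) test: n = ((z_{α} + z_β) / d)².
z_{α} + z_β = 1.645 + 1.282 = 2.927.
n = (2.927 / 0.92)² = 3.182² = 10.12.
Round up.

n = 11 pairs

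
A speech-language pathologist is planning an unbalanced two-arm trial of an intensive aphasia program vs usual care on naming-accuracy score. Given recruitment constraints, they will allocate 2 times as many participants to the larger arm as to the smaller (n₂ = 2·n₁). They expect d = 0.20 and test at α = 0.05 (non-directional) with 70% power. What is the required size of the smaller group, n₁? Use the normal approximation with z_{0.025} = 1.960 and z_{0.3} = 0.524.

With allocation ratio k = n₂/n₁ = 2, Var(x̄₁−x̄₂) = σ²(1/n₁ + 1/(k·n₁)) = σ²·(k+1)/(k·n₁).
So n₁ = (1 + 1/k)·((z_{α/2} + z_β)/d)² = 1.500 × (2.484/0.20)².
n₁ = 1.500 × 154.26 = 231.4.
Round up: n₁ = 232, giving n₂ = 2 × 232 = 464.

n₁ = 232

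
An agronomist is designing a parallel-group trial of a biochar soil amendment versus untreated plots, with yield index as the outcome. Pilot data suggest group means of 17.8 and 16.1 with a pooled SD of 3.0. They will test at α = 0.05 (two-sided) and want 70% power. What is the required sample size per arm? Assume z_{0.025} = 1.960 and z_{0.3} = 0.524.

Cohen's d = |M₁ − M₂| / SD_pooled = |17.8 − 16.1| / 3.0 = 1.7 / 3.0 = 0.567.
For two independent groups with equal n: n = 2·((z_{α/2} + z_β) / d)².
z_{α/2} + z_β = 1.960 + 0.524 = 2.484.
n = 2 × (2.484 / 0.567)² = 2 × 4.381² = 2 × 19.19 = 38.4.
Round up to the next whole participant.

n = 39 per group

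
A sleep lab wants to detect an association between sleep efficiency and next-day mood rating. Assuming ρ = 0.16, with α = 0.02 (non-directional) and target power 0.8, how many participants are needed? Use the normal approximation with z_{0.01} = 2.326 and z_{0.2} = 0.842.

Fisher's z: C = ½·ln((1+r)/(1−r)) = ½·ln(1.3810) = 0.1614.
n = ((z_{α/2} + z_β)/C)² + 3.
(2.326 + 0.842) / 0.1614 = 3.168 / 0.1614 = 19.628.
n = 19.628² + 3 = 385.27 + 3 = 388.3.
Round up.

n = 389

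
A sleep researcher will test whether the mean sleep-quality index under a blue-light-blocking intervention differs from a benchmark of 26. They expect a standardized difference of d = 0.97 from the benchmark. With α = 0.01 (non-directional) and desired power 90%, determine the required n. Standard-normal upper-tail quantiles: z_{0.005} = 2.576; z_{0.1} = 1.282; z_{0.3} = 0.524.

n = 16

For a one-sample test: n = ((z_{α/2} + z_β) / d)².
z_{α/2} + z_β = 2.576 + 1.282 = 3.858.
n = (3.858 / 0.97)² = 3.977² = 15.82.
Round up.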